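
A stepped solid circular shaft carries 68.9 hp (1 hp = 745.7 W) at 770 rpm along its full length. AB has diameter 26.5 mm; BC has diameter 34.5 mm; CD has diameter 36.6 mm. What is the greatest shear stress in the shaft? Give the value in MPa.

174 MPa

ω = 2π·770/60 = 80.63 rad/s, so T = P/ω = 68.9×745.7 / 80.63 = 637.2 N·m.
Under the same torque, τ_max = 16T/(πd³) is largest where d is smallest — segment AB (d = 26.5 mm).
τ_max = 16·637.2/(π·(0.0265)³) = 1.744×10^8 Pa.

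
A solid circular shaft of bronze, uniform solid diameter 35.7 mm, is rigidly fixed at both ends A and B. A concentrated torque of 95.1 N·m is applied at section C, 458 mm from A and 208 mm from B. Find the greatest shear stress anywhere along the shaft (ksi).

With uniform GJ and both ends fixed, compatibility θ_AC = θ_CB gives T_A·a = T_B·b, together with T_A + T_B = T₀.
T_A = T₀·b/(a+b) = 95.10·208/666.0 = 29.70 N·m; T_B = 65.40 N·m.
τ in each portion: τ_AC = 3.32×10^6 Pa, τ_CB = 7.32×10^6 Pa; maximum is in CB.
τ_max = T_CB·r/J = 65.40·0.0179/1.59×10^-7 = 7.320×10^6 Pa.

1.06 ksi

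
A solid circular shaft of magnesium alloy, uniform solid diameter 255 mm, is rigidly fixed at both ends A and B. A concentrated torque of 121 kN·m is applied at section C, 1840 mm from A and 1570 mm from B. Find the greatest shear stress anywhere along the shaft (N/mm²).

With uniform GJ and both ends fixed, compatibility θ_AC = θ_CB gives T_A·a = T_B·b, together with T_A + T_B = T₀.
T_A = T₀·b/(a+b) = 121000·1570/3410 = 55710 N·m; T_B = 65290 N·m.
τ in each portion: τ_AC = 1.71×10^7 Pa, τ_CB = 2.01×10^7 Pa; maximum is in CB.
τ_max = T_CB·r/J = 65290·0.128/4.15×10^-4 = 2.005×10^7 Pa.

20.1 N/mm²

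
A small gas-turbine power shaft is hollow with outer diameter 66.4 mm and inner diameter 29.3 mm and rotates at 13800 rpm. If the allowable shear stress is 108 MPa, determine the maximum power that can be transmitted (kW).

8630 kW

J = π(d_o⁴ − d_i⁴)/32 = π(0.0664⁴ − 0.0293⁴)/32 = 1.836×10^-6 m⁴.
T_max = τ_allow·J/r = 1.08×10^8 × 1.836×10^-6 / 0.0332 = 5973 N·m.
ω = 2π·13800/60 = 1445 rad/s, so P_max = T_max·ω = 8.631×10^6 W.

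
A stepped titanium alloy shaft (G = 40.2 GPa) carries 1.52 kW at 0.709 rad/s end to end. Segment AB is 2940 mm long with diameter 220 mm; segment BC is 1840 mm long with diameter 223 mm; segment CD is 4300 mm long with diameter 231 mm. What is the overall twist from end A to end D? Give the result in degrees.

0.109°

ω = 0.709 rad/s, so T = P/ω = 1.52×10³ / 0.7090 = 2144 N·m.
J_AB = π(0.220)⁴/32 = 2.30×10^-4 m⁴; J_BC = π(0.223)⁴/32 = 2.43×10^-4 m⁴; J_CD = π(0.231)⁴/32 = 2.80×10^-4 m⁴.
θ = (T/G)·Σ L_i/J_i = (2144/40.2×10⁹)·(2.94/2.30×10^-4 + 1.84/2.43×10^-4 + 4.30/2.80×10^-4) = 1.906×10^-3 rad.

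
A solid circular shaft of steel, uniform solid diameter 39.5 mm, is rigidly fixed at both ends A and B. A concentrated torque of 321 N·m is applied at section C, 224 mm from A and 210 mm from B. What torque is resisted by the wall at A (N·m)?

155 N·m

With uniform GJ and both ends fixed, compatibility θ_AC = θ_CB gives T_A·a = T_B·b, together with T_A + T_B = T₀.
T_A = T₀·b/(a+b) = 321.0·210/434.0 = 155.3 N·m; T_B = 165.7 N·m.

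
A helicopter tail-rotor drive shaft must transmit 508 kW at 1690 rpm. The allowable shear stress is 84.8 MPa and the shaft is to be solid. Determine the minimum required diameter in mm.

55.7 mm

ω = 2π·1690/60 = 177.0 rad/s, so T = P/ω = 508×10³ / 177.0 = 2870 N·m.
For a solid shaft τ_max = 16T/(πd³), so d = (16T/(π τ_allow))^(1/3) = (16·2870/(π·8.48×10^7))^(1/3) = 0.05566 m.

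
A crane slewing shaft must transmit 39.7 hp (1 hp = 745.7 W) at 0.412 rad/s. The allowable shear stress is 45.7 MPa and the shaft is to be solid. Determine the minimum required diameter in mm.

ω = 0.412 rad/s, so T = P/ω = 39.7×745.7 / 0.4120 = 71860 N·m.
For a solid shaft τ_max = 16T/(πd³), so d = (16T/(π τ_allow))^(1/3) = (16·71860/(π·4.57×10^7))^(1/3) = 0.2001 m.

200 mm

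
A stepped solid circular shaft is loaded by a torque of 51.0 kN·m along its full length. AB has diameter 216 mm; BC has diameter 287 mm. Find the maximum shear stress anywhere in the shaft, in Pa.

Under the same torque, τ_max = 16T/(πd³) is largest where d is smallest — segment AB (d = 216 mm).
τ_max = 16·51000/(π·(0.216)³) = 2.577×10^7 Pa.

2.58e7 Pa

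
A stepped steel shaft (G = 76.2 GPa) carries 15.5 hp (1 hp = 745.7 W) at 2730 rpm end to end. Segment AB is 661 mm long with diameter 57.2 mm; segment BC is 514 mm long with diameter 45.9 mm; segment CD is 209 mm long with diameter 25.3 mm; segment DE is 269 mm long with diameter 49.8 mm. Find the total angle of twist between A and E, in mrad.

3.95 mrad

ω = 2π·2730/60 = 285.9 rad/s, so T = P/ω = 15.5×745.7 / 285.9 = 40.43 N·m.
J_AB = π(0.0572)⁴/32 = 1.05×10^-6 m⁴; J_BC = π(0.0459)⁴/32 = 4.36×10^-7 m⁴; J_CD = π(0.0253)⁴/32 = 4.02×10^-8 m⁴; J_DE = π(0.0498)⁴/32 = 6.04×10^-7 m⁴.
θ = (T/G)·Σ L_i/J_i = (40.43/76.2×10⁹)·(0.661/1.05×10^-6 + 0.514/4.36×10^-7 + 0.209/4.02×10^-8 + 0.269/6.04×10^-7) = 3.953×10^-3 rad.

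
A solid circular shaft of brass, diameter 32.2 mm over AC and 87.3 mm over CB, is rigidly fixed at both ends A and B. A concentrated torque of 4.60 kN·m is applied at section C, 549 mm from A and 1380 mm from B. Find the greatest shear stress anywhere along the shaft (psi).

Compatibility: T_A·a/J_AC = T_B·b/J_CB with T_A + T_B = T₀.
J_AC = 1.06×10^-7 m⁴, J_CB = 5.70×10^-6 m⁴, so T_A = T₀·(J_AC/a)/((J_AC/a)+(J_CB/b)) = 204.5 N·m, T_B = 4396 N·m.
τ in each portion: τ_AC = 3.12×10^7 Pa, τ_CB = 3.36×10^7 Pa; maximum is in CB.
τ_max = T_CB·r/J = 4396·0.0437/5.70×10^-6 = 3.365×10^7 Pa.

4880 psi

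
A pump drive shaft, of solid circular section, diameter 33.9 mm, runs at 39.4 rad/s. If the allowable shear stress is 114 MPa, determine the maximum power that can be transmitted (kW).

34.4 kW

J = πd⁴/32 = π(0.0339)⁴/32 = 1.297×10^-7 m⁴.
T_max = τ_allow·J/r = 1.14×10^8 × 1.297×10^-7 / 0.0169 = 872.0 N·m.
ω = 39.4 rad/s, so P_max = T_max·ω = 3.436×10^4 W.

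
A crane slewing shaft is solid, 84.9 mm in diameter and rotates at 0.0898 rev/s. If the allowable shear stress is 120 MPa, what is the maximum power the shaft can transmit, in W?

J = πd⁴/32 = π(0.0849)⁴/32 = 5.101×10^-6 m⁴.
T_max = τ_allow·J/r = 1.20×10^8 × 5.101×10^-6 / 0.0425 = 14420 N·m.
ω = 2π·0.0898 = 0.5642 rad/s, so P_max = T_max·ω = 8136 W.

8140 W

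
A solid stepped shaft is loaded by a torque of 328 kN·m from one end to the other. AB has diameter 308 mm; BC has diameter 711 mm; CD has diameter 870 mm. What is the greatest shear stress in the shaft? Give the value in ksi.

Under the same torque, τ_max = 16T/(πd³) is largest where d is smallest — segment AB (d = 308 mm).
τ_max = 16·328000/(π·(0.308)³) = 5.717×10^7 Pa.

8.29 ksi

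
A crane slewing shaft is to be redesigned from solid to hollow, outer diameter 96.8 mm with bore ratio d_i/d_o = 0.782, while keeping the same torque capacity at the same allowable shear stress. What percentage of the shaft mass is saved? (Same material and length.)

Equal τ_max and T ⇒ the solid shaft needs d_s³ = d_o³(1−k⁴), so d_s = 96.8·(1−0.782⁴)^(1/3) = 82.81 mm.
Area ratio A_h/A_s = d_o²(1−k²)/d_s² = (1−k²)/(1−k⁴)^(2/3) = 0.5308.
Mass saving = 1 − 0.5308 = 46.9 %.

46.9 %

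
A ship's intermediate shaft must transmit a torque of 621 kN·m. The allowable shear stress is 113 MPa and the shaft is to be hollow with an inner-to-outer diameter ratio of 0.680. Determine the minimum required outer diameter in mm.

329 mm

For a hollow shaft with d_i/d_o = 0.680: τ_max = 16T/(π d_o³ (1−k⁴)), so d_o = [16T/(π τ_allow (1−k⁴))]^(1/3) = [16·621000/(π·1.13×10^8·0.7862)]^(1/3) = 0.3290 m.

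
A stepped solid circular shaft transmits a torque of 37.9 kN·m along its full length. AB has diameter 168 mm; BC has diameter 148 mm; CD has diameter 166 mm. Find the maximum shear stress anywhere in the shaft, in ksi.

Under the same torque, τ_max = 16T/(πd³) is largest where d is smallest — segment BC (d = 148 mm).
τ_max = 16·37900/(π·(0.148)³) = 5.954×10^7 Pa.

8.64 ksi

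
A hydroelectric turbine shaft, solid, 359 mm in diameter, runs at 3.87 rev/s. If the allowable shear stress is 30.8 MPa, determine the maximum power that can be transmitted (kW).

J = πd⁴/32 = π(0.359)⁴/32 = 1.631×10^-3 m⁴.
T_max = τ_allow·J/r = 3.08×10^7 × 1.631×10^-3 / 0.179 = 279800 N·m.
ω = 2π·3.87 = 24.32 rad/s, so P_max = T_max·ω = 6.804×10^6 W.

6800 kW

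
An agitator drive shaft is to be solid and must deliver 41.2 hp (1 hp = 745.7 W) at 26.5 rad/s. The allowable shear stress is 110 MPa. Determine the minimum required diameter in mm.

ω = 26.5 rad/s, so T = P/ω = 41.2×745.7 / 26.50 = 1159 N·m.
For a solid shaft τ_max = 16T/(πd³), so d = (16T/(π τ_allow))^(1/3) = (16·1159/(π·1.10×10^8))^(1/3) = 0.03772 m.

37.7 mm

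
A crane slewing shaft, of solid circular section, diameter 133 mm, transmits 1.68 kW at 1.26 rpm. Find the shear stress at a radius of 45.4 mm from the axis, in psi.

ω = 2π·1.26/60 = 0.1319 rad/s, so T = P/ω = 1.68×10³ / 0.1319 = 12730 N·m.
J = πd⁴/32 = π(0.133)⁴/32 = 3.072×10^-5 m⁴.
Shear stress varies linearly with radius: τ = T·r/J = 12730 × 0.0454 / 3.072×10^-5 = 1.882×10^7 Pa.

2730 psi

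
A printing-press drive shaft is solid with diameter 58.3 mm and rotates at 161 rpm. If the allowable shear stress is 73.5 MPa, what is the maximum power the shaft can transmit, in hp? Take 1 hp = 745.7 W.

64.7 hp

J = πd⁴/32 = π(0.0583)⁴/32 = 1.134×10^-6 m⁴.
T_max = τ_allow·J/r = 7.35×10^7 × 1.134×10^-6 / 0.0291 = 2860 N·m.
ω = 2π·161/60 = 16.86 rad/s, so P_max = T_max·ω = 4.821×10^4 W.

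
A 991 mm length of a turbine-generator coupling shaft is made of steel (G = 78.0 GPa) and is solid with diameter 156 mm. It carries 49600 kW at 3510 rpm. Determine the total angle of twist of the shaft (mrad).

29.5 mrad

ω = 2π·3510/60 = 367.6 rad/s, so T = P/ω = 49600×10³ / 367.6 = 134900 N·m.
J = πd⁴/32 = π(0.156)⁴/32 = 5.814×10^-5 m⁴.
θ = T·L/(G·J) = 134900 × 0.991 / (78.0×10⁹ × 5.814×10^-5) = 0.02949 rad.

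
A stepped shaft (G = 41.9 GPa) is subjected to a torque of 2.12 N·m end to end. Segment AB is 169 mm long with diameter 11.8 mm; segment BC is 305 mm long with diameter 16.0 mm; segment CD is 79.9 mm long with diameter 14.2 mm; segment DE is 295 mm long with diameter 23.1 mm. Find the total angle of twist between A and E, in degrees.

0.483°

J_AB = π(0.0118)⁴/32 = 1.90×10^-9 m⁴; J_BC = π(0.0160)⁴/32 = 6.43×10^-9 m⁴; J_CD = π(0.0142)⁴/32 = 3.99×10^-9 m⁴; J_DE = π(0.0231)⁴/32 = 2.80×10^-8 m⁴.
θ = (T/G)·Σ L_i/J_i = (2.120/41.9×10⁹)·(0.169/1.90×10^-9 + 0.305/6.43×10^-9 + 0.0799/3.99×10^-9 + 0.295/2.80×10^-8) = 8.438×10^-3 rad.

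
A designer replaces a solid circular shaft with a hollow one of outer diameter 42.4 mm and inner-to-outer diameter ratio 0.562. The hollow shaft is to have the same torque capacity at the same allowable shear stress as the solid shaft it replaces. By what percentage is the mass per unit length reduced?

26.6 %

Equal τ_max and T ⇒ the solid shaft needs d_s³ = d_o³(1−k⁴), so d_s = 42.4·(1−0.562⁴)^(1/3) = 40.94 mm.
Area ratio A_h/A_s = d_o²(1−k²)/d_s² = (1−k²)/(1−k⁴)^(2/3) = 0.7338.
Mass saving = 1 − 0.7338 = 26.6 %.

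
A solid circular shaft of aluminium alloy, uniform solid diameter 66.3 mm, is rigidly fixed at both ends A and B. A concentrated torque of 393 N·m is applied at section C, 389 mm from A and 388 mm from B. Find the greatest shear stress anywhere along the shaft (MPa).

With uniform GJ and both ends fixed, compatibility θ_AC = θ_CB gives T_A·a = T_B·b, together with T_A + T_B = T₀.
T_A = T₀·b/(a+b) = 393.0·388/777.0 = 196.2 N·m; T_B = 196.8 N·m.
τ in each portion: τ_AC = 3.43×10^6 Pa, τ_CB = 3.44×10^6 Pa; maximum is in CB.
τ_max = T_CB·r/J = 196.8·0.0331/1.90×10^-6 = 3.438×10^6 Pa.

3.44 MPa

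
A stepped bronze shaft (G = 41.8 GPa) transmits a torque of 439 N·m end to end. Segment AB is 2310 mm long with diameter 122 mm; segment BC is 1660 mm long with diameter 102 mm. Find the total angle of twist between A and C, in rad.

J_AB = π(0.122)⁴/32 = 2.17×10^-5 m⁴; J_BC = π(0.102)⁴/32 = 1.06×10^-5 m⁴.
θ = (T/G)·Σ L_i/J_i = (439.0/41.8×10⁹)·(2.31/2.17×10^-5 + 1.66/1.06×10^-5) = 2.756×10^-3 rad.

0.00276 rad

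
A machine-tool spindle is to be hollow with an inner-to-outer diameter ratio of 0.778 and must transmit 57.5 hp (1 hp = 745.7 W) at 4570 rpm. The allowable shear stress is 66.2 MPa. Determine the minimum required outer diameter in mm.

ω = 2π·4570/60 = 478.6 rad/s, so T = P/ω = 57.5×745.7 / 478.6 = 89.60 N·m.
For a hollow shaft with d_i/d_o = 0.778: τ_max = 16T/(π d_o³ (1−k⁴)), so d_o = [16T/(π τ_allow (1−k⁴))]^(1/3) = [16·89.60/(π·6.62×10^7·0.6336)]^(1/3) = 0.02216 m.

22.2 mm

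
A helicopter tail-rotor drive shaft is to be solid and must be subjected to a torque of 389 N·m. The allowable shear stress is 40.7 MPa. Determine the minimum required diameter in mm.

For a solid shaft τ_max = 16T/(πd³), so d = (16T/(π τ_allow))^(1/3) = (16·389.0/(π·4.07×10^7))^(1/3) = 0.03651 m.

36.5 mm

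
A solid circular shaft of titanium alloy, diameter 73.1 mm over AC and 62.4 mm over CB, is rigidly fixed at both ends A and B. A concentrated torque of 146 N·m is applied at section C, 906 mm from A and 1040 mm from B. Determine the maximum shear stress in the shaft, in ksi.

0.189 ksi

Compatibility: T_A·a/J_AC = T_B·b/J_CB with T_A + T_B = T₀.
J_AC = 2.80×10^-6 m⁴, J_CB = 1.49×10^-6 m⁴, so T_A = T₀·(J_AC/a)/((J_AC/a)+(J_CB/b)) = 99.83 N·m, T_B = 46.17 N·m.
τ in each portion: τ_AC = 1.30×10^6 Pa, τ_CB = 9.68×10^5 Pa; maximum is in AC.
τ_max = T_AC·r/J = 99.83·0.0365/2.80×10^-6 = 1.302×10^6 Pa.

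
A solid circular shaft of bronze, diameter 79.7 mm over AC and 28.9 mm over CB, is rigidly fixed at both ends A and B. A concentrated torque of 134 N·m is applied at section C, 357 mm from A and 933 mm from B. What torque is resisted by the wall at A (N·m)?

Compatibility: T_A·a/J_AC = T_B·b/J_CB with T_A + T_B = T₀.
J_AC = 3.96×10^-6 m⁴, J_CB = 6.85×10^-8 m⁴, so T_A = T₀·(J_AC/a)/((J_AC/a)+(J_CB/b)) = 133.1 N·m, T_B = 0.8806 N·m.

133 N·m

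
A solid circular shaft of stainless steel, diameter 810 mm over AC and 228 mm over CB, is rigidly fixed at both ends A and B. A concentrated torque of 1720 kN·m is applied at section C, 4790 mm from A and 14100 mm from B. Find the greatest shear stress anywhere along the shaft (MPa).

16.4 MPa

Compatibility: T_A·a/J_AC = T_B·b/J_CB with T_A + T_B = T₀.
J_AC = 0.0423 m⁴, J_CB = 2.65×10^-4 m⁴, so T_A = T₀·(J_AC/a)/((J_AC/a)+(J_CB/b)) = 1.716e6 N·m, T_B = 3660 N·m.
τ in each portion: τ_AC = 1.64×10^7 Pa, τ_CB = 1.57×10^6 Pa; maximum is in AC.
τ_max = T_AC·r/J = 1.716e6·0.405/0.0423 = 1.645×10^7 Pa.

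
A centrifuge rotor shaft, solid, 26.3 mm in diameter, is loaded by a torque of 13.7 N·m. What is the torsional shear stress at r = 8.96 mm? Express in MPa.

2.61 MPa

J = πd⁴/32 = π(0.0263)⁴/32 = 4.697×10^-8 m⁴.
Shear stress varies linearly with radius: τ = T·r/J = 13.70 × 0.00896 / 4.697×10^-8 = 2.613×10^6 Pa.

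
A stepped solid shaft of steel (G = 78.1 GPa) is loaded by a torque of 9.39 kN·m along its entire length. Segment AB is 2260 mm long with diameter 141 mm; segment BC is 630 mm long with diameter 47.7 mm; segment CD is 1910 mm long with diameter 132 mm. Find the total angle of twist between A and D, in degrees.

J_AB = π(0.141)⁴/32 = 3.88×10^-5 m⁴; J_BC = π(0.0477)⁴/32 = 5.08×10^-7 m⁴; J_CD = π(0.132)⁴/32 = 2.98×10^-5 m⁴.
θ = (T/G)·Σ L_i/J_i = (9390/78.1×10⁹)·(2.26/3.88×10^-5 + 0.630/5.08×10^-7 + 1.91/2.98×10^-5) = 0.1637 rad.

9.38°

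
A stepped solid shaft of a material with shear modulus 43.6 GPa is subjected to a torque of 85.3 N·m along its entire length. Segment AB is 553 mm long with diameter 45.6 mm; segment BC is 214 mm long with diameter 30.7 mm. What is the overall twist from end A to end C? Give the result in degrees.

0.421°

J_AB = π(0.0456)⁴/32 = 4.24×10^-7 m⁴; J_BC = π(0.0307)⁴/32 = 8.72×10^-8 m⁴.
θ = (T/G)·Σ L_i/J_i = (85.30/43.6×10⁹)·(0.553/4.24×10^-7 + 0.214/8.72×10^-8) = 7.350×10^-3 rad.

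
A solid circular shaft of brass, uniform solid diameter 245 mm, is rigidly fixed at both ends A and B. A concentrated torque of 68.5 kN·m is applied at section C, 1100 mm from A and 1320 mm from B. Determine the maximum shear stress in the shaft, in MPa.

With uniform GJ and both ends fixed, compatibility θ_AC = θ_CB gives T_A·a = T_B·b, together with T_A + T_B = T₀.
T_A = T₀·b/(a+b) = 68500·1320/2420 = 37360 N·m; T_B = 31140 N·m.
τ in each portion: τ_AC = 1.29×10^7 Pa, τ_CB = 1.08×10^7 Pa; maximum is in AC.
τ_max = T_AC·r/J = 37360·0.122/3.54×10^-4 = 1.294×10^7 Pa.

12.9 MPa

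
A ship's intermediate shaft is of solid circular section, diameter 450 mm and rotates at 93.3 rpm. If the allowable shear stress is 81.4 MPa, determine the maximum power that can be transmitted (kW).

14200 kW

J = πd⁴/32 = π(0.450)⁴/32 = 4.026×10^-3 m⁴.
T_max = τ_allow·J/r = 8.14×10^7 × 4.026×10^-3 / 0.225 = 1.456e6 N·m.
ω = 2π·93.3/60 = 9.770 rad/s, so P_max = T_max·ω = 1.423×10^7 W.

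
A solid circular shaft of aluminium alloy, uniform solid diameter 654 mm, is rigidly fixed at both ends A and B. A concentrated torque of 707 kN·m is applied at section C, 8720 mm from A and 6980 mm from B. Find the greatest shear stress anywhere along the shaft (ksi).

1.04 ksi

With uniform GJ and both ends fixed, compatibility θ_AC = θ_CB gives T_A·a = T_B·b, together with T_A + T_B = T₀.
T_A = T₀·b/(a+b) = 707000·6980/15700 = 314300 N·m; T_B = 392700 N·m.
τ in each portion: τ_AC = 5.72×10^6 Pa, τ_CB = 7.15×10^6 Pa; maximum is in CB.
τ_max = T_CB·r/J = 392700·0.327/0.0180 = 7.149×10^6 Pa.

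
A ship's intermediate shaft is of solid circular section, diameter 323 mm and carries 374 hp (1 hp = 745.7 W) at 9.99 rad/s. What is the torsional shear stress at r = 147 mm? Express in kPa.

ω = 9.99 rad/s, so T = P/ω = 374×745.7 / 9.990 = 27920 N·m.
J = πd⁴/32 = π(0.323)⁴/32 = 1.069×10^-3 m⁴.
Shear stress varies linearly with radius: τ = T·r/J = 27920 × 0.147 / 1.069×10^-3 = 3.840×10^6 Pa.

3840 kPa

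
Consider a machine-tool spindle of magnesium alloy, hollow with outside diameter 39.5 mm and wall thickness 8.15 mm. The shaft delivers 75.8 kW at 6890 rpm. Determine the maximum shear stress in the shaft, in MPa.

ω = 2π·6890/60 = 721.5 rad/s, so T = P/ω = 75.8×10³ / 721.5 = 105.1 N·m.
J = π(d_o⁴ − d_i⁴)/32 = π(0.0395⁴ − 0.0232⁴)/32 = 2.106×10^-7 m⁴.
τ_max = T·r/J = 105.1 × 0.0198 / 2.106×10^-7 = 9.854×10^6 Pa.

9.85 MPa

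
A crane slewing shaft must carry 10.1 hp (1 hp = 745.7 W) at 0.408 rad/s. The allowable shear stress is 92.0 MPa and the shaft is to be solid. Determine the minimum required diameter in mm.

101 mm

ω = 0.408 rad/s, so T = P/ω = 10.1×745.7 / 0.4080 = 18460 N·m.
For a solid shaft τ_max = 16T/(πd³), so d = (16T/(π τ_allow))^(1/3) = (16·18460/(π·9.20×10^7))^(1/3) = 0.1007 m.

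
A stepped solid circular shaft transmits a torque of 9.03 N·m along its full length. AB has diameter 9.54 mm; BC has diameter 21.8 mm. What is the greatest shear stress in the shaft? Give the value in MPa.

Under the same torque, τ_max = 16T/(πd³) is largest where d is smallest — segment AB (d = 9.54 mm).
τ_max = 16·9.030/(π·(0.00954)³) = 5.297×10^7 Pa.

53.0 MPa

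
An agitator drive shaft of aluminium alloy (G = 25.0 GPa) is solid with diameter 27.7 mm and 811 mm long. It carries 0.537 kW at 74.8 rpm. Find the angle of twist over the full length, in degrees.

ω = 2π·74.8/60 = 7.833 rad/s, so T = P/ω = 0.537×10³ / 7.833 = 68.56 N·m.
J = πd⁴/32 = π(0.0277)⁴/32 = 5.780×10^-8 m⁴.
θ = T·L/(G·J) = 68.56 × 0.811 / (25.0×10⁹ × 5.780×10^-8) = 0.03848 rad.

2.20°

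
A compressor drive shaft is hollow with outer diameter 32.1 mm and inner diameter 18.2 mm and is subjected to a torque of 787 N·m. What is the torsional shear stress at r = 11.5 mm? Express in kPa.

96800 kPa

J = π(d_o⁴ − d_i⁴)/32 = π(0.0321⁴ − 0.0182⁴)/32 = 9.346×10^-8 m⁴.
Shear stress varies linearly with radius: τ = T·r/J = 787.0 × 0.0115 / 9.346×10^-8 = 9.683×10^7 Pa.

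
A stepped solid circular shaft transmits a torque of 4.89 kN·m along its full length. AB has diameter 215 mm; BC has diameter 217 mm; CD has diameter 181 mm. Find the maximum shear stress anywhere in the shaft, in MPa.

4.20 MPa

Under the same torque, τ_max = 16T/(πd³) is largest where d is smallest — segment CD (d = 181 mm).
τ_max = 16·4890/(π·(0.181)³) = 4.200×10^6 Pa.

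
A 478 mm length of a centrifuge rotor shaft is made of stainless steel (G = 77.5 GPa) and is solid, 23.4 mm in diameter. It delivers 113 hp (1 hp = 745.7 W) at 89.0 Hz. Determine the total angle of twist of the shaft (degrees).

ω = 2π·89.0 = 559.2 rad/s, so T = P/ω = 113×745.7 / 559.2 = 150.7 N·m.
J = πd⁴/32 = π(0.0234)⁴/32 = 2.943×10^-8 m⁴.
θ = T·L/(G·J) = 150.7 × 0.478 / (77.5×10⁹ × 2.943×10^-8) = 0.03157 rad.

1.81°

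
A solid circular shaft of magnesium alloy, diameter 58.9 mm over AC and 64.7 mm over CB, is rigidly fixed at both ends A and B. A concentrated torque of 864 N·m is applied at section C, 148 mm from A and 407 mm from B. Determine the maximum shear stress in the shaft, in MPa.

14.1 MPa

Compatibility: T_A·a/J_AC = T_B·b/J_CB with T_A + T_B = T₀.
J_AC = 1.18×10^-6 m⁴, J_CB = 1.72×10^-6 m⁴, so T_A = T₀·(J_AC/a)/((J_AC/a)+(J_CB/b)) = 564.9 N·m, T_B = 299.1 N·m.
τ in each portion: τ_AC = 1.41×10^7 Pa, τ_CB = 5.62×10^6 Pa; maximum is in AC.
τ_max = T_AC·r/J = 564.9·0.0295/1.18×10^-6 = 1.408×10^7 Pa.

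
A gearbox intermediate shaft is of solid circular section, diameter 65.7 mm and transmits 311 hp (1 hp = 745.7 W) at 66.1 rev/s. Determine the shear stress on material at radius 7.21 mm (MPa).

2.20 MPa

ω = 2π·66.1 = 415.3 rad/s, so T = P/ω = 311×745.7 / 415.3 = 558.4 N·m.
J = πd⁴/32 = π(0.0657)⁴/32 = 1.829×10^-6 m⁴.
Shear stress varies linearly with radius: τ = T·r/J = 558.4 × 0.00721 / 1.829×10^-6 = 2.201×10^6 Pa.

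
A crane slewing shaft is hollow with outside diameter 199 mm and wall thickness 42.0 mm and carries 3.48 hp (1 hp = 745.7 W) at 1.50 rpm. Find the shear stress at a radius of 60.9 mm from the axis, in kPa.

7360 kPa

ω = 2π·1.50/60 = 0.1571 rad/s, so T = P/ω = 3.48×745.7 / 0.1571 = 16520 N·m.
J = π(d_o⁴ − d_i⁴)/32 = π(0.199⁴ − 0.115⁴)/32 = 1.368×10^-4 m⁴.
Shear stress varies linearly with radius: τ = T·r/J = 16520 × 0.0609 / 1.368×10^-4 = 7.355×10^6 Pa.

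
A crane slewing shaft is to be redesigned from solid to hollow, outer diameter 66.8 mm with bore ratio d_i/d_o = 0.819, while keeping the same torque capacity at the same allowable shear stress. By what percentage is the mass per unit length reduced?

Equal τ_max and T ⇒ the solid shaft needs d_s³ = d_o³(1−k⁴), so d_s = 66.8·(1−0.819⁴)^(1/3) = 54.73 mm.
Area ratio A_h/A_s = d_o²(1−k²)/d_s² = (1−k²)/(1−k⁴)^(2/3) = 0.4904.
Mass saving = 1 − 0.4904 = 51.0 %.

51.0 %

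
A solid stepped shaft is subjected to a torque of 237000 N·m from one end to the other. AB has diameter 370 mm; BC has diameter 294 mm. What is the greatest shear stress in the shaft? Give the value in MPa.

Under the same torque, τ_max = 16T/(πd³) is largest where d is smallest — segment BC (d = 294 mm).
τ_max = 16·237000/(π·(0.294)³) = 4.750×10^7 Pa.

47.5 MPa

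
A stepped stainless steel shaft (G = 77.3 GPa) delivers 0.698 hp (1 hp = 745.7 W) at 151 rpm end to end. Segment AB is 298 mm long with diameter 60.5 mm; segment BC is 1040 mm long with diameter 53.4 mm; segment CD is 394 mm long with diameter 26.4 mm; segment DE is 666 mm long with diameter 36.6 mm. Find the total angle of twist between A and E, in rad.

0.00578 rad

ω = 2π·151/60 = 15.81 rad/s, so T = P/ω = 0.698×745.7 / 15.81 = 32.92 N·m.
J_AB = π(0.0605)⁴/32 = 1.32×10^-6 m⁴; J_BC = π(0.0534)⁴/32 = 7.98×10^-7 m⁴; J_CD = π(0.0264)⁴/32 = 4.77×10^-8 m⁴; J_DE = π(0.0366)⁴/32 = 1.76×10^-7 m⁴.
θ = (T/G)·Σ L_i/J_i = (32.92/77.3×10⁹)·(0.298/1.32×10^-6 + 1.04/7.98×10^-7 + 0.394/4.77×10^-8 + 0.666/1.76×10^-7) = 5.779×10^-3 rad.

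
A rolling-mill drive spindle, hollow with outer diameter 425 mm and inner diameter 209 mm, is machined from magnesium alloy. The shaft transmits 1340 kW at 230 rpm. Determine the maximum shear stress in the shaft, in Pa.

3.92e6 Pa

ω = 2π·230/60 = 24.09 rad/s, so T = P/ω = 1340×10³ / 24.09 = 55640 N·m.
J = π(d_o⁴ − d_i⁴)/32 = π(0.425⁴ − 0.209⁴)/32 = 3.016×10^-3 m⁴.
τ_max = T·r/J = 55640 × 0.212 / 3.016×10^-3 = 3.920×10^6 Pa.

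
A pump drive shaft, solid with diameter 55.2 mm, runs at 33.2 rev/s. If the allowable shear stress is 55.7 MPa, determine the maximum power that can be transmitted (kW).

J = πd⁴/32 = π(0.0552)⁴/32 = 9.115×10^-7 m⁴.
T_max = τ_allow·J/r = 5.57×10^7 × 9.115×10^-7 / 0.0276 = 1840 N·m.
ω = 2π·33.2 = 208.6 rad/s, so P_max = T_max·ω = 3.837×10^5 W.

384 kW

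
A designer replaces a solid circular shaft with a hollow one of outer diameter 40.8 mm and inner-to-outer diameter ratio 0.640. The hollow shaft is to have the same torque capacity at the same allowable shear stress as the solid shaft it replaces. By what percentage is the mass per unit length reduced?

Equal τ_max and T ⇒ the solid shaft needs d_s³ = d_o³(1−k⁴), so d_s = 40.8·(1−0.640⁴)^(1/3) = 38.38 mm.
Area ratio A_h/A_s = d_o²(1−k²)/d_s² = (1−k²)/(1−k⁴)^(2/3) = 0.6673.
Mass saving = 1 − 0.6673 = 33.3 %.

33.3 %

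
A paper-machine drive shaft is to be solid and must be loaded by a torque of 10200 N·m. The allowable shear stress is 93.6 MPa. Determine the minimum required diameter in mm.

82.2 mm

For a solid shaft τ_max = 16T/(πd³), so d = (16T/(π τ_allow))^(1/3) = (16·10200/(π·9.36×10^7))^(1/3) = 0.08218 m.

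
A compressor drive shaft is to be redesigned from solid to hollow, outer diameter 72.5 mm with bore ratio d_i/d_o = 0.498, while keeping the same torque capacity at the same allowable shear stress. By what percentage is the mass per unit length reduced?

Equal τ_max and T ⇒ the solid shaft needs d_s³ = d_o³(1−k⁴), so d_s = 72.5·(1−0.498⁴)^(1/3) = 70.98 mm.
Area ratio A_h/A_s = d_o²(1−k²)/d_s² = (1−k²)/(1−k⁴)^(2/3) = 0.7845.
Mass saving = 1 − 0.7845 = 21.5 %.

21.5 %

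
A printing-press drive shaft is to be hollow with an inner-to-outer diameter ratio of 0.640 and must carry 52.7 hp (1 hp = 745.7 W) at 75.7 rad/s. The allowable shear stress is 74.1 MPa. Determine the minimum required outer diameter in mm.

ω = 75.7 rad/s, so T = P/ω = 52.7×745.7 / 75.70 = 519.1 N·m.
For a hollow shaft with d_i/d_o = 0.640: τ_max = 16T/(π d_o³ (1−k⁴)), so d_o = [16T/(π τ_allow (1−k⁴))]^(1/3) = [16·519.1/(π·7.41×10^7·0.8322)]^(1/3) = 0.03500 m.

35.0 mm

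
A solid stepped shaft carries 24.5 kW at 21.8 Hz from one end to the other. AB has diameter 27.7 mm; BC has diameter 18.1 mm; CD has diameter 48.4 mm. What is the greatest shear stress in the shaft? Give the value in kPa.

ω = 2π·21.8 = 137.0 rad/s, so T = P/ω = 24.5×10³ / 137.0 = 178.9 N·m.
Under the same torque, τ_max = 16T/(πd³) is largest where d is smallest — segment BC (d = 18.1 mm).
τ_max = 16·178.9/(π·(0.0181)³) = 1.536×10^8 Pa.

154000 kPa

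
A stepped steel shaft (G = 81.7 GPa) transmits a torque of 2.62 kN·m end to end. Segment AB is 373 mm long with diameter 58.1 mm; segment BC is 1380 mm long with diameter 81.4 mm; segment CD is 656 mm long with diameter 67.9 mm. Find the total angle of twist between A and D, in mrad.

J_AB = π(0.0581)⁴/32 = 1.12×10^-6 m⁴; J_BC = π(0.0814)⁴/32 = 4.31×10^-6 m⁴; J_CD = π(0.0679)⁴/32 = 2.09×10^-6 m⁴.
θ = (T/G)·Σ L_i/J_i = (2620/81.7×10⁹)·(0.373/1.12×10^-6 + 1.38/4.31×10^-6 + 0.656/2.09×10^-6) = 0.03104 rad.

31.0 mrad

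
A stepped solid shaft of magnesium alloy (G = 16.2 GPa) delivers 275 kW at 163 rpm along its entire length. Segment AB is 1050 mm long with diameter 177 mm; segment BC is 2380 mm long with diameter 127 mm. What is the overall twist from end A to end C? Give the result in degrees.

ω = 2π·163/60 = 17.07 rad/s, so T = P/ω = 275×10³ / 17.07 = 16110 N·m.
J_AB = π(0.177)⁴/32 = 9.64×10^-5 m⁴; J_BC = π(0.127)⁴/32 = 2.55×10^-5 m⁴.
θ = (T/G)·Σ L_i/J_i = (16110/16.2×10⁹)·(1.05/9.64×10^-5 + 2.38/2.55×10^-5) = 0.1035 rad.

5.93°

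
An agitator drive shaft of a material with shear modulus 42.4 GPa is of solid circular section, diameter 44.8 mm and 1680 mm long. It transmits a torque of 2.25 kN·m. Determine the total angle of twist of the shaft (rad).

J = πd⁴/32 = π(0.0448)⁴/32 = 3.955×10^-7 m⁴.
θ = T·L/(G·J) = 2250 × 1.68 / (42.4×10⁹ × 3.955×10^-7) = 0.2254 rad.

0.225 rad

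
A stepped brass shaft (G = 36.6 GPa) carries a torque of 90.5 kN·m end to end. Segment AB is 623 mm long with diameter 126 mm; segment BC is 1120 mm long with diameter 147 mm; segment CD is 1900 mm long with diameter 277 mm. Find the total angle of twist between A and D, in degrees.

J_AB = π(0.126)⁴/32 = 2.47×10^-5 m⁴; J_BC = π(0.147)⁴/32 = 4.58×10^-5 m⁴; J_CD = π(0.277)⁴/32 = 5.78×10^-4 m⁴.
θ = (T/G)·Σ L_i/J_i = (90500/36.6×10⁹)·(0.623/2.47×10^-5 + 1.12/4.58×10^-5 + 1.90/5.78×10^-4) = 0.1308 rad.

7.49°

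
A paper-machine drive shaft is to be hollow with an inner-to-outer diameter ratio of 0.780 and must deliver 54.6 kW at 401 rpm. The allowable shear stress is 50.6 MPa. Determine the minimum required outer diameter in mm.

ω = 2π·401/60 = 41.99 rad/s, so T = P/ω = 54.6×10³ / 41.99 = 1300 N·m.
For a hollow shaft with d_i/d_o = 0.780: τ_max = 16T/(π d_o³ (1−k⁴)), so d_o = [16T/(π τ_allow (1−k⁴))]^(1/3) = [16·1300/(π·5.06×10^7·0.6298)]^(1/3) = 0.05923 m.

59.2 mm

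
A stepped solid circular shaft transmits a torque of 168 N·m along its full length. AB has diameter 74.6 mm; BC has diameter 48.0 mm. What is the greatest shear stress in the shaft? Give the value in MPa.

Under the same torque, τ_max = 16T/(πd³) is largest where d is smallest — segment BC (d = 48.0 mm).
τ_max = 16·168.0/(π·(0.0480)³) = 7.737×10^6 Pa.

7.74 MPa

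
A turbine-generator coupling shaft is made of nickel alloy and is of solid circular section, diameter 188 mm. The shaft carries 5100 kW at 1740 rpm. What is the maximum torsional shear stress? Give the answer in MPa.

21.5 MPa

ω = 2π·1740/60 = 182.2 rad/s, so T = P/ω = 5100×10³ / 182.2 = 27990 N·m.
J = πd⁴/32 = π(0.188)⁴/32 = 1.226×10^-4 m⁴.
τ_max = T·r/J = 27990 × 0.0940 / 1.226×10^-4 = 2.145×10^7 Pa.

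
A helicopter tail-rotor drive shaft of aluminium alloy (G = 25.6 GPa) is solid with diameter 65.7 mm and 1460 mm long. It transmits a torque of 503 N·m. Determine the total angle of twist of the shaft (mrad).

15.7 mrad

J = πd⁴/32 = π(0.0657)⁴/32 = 1.829×10^-6 m⁴.
θ = T·L/(G·J) = 503.0 × 1.46 / (25.6×10⁹ × 1.829×10^-6) = 0.01568 rad.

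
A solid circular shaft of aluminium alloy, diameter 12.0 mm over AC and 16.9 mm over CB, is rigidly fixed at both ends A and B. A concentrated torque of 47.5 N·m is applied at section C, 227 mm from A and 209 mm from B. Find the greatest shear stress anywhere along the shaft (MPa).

Compatibility: T_A·a/J_AC = T_B·b/J_CB with T_A + T_B = T₀.
J_AC = 2.04×10^-9 m⁴, J_CB = 8.01×10^-9 m⁴, so T_A = T₀·(J_AC/a)/((J_AC/a)+(J_CB/b)) = 9.009 N·m, T_B = 38.49 N·m.
τ in each portion: τ_AC = 2.66×10^7 Pa, τ_CB = 4.06×10^7 Pa; maximum is in CB.
τ_max = T_CB·r/J = 38.49·0.00845/8.01×10^-9 = 4.061×10^7 Pa.

40.6 MPa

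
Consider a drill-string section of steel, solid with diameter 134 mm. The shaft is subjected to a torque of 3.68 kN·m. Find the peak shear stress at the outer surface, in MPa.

7.79 MPa

J = πd⁴/32 = π(0.134)⁴/32 = 3.165×10^-5 m⁴.
τ_max = T·r/J = 3680 × 0.0670 / 3.165×10^-5 = 7.789×10^6 Pa.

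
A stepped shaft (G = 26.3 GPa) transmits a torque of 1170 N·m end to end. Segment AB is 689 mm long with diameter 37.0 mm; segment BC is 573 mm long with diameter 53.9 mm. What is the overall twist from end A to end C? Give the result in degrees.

J_AB = π(0.0370)⁴/32 = 1.84×10^-7 m⁴; J_BC = π(0.0539)⁴/32 = 8.29×10^-7 m⁴.
θ = (T/G)·Σ L_i/J_i = (1170/26.3×10⁹)·(0.689/1.84×10^-7 + 0.573/8.29×10^-7) = 0.1974 rad.

11.3°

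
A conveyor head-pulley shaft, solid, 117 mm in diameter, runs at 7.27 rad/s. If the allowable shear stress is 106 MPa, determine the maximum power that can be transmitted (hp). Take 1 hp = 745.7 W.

J = πd⁴/32 = π(0.117)⁴/32 = 1.840×10^-5 m⁴.
T_max = τ_allow·J/r = 1.06×10^8 × 1.840×10^-5 / 0.0585 = 33330 N·m.
ω = 7.27 rad/s, so P_max = T_max·ω = 2.423×10^5 W.

325 hp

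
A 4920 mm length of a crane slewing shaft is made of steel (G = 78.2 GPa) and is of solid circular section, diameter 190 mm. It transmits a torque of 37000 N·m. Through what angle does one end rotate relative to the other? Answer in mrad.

J = πd⁴/32 = π(0.190)⁴/32 = 1.279×10^-4 m⁴.
θ = T·L/(G·J) = 37000 × 4.92 / (78.2×10⁹ × 1.279×10^-4) = 0.01819 rad.

18.2 mrad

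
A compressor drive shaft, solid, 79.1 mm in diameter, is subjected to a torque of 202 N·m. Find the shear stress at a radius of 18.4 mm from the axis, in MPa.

J = πd⁴/32 = π(0.0791)⁴/32 = 3.843×10^-6 m⁴.
Shear stress varies linearly with radius: τ = T·r/J = 202.0 × 0.0184 / 3.843×10^-6 = 9.671×10^5 Pa.

0.967 MPa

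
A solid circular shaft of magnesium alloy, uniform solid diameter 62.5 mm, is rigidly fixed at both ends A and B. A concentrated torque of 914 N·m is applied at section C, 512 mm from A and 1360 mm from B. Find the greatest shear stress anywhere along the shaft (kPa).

With uniform GJ and both ends fixed, compatibility θ_AC = θ_CB gives T_A·a = T_B·b, together with T_A + T_B = T₀.
T_A = T₀·b/(a+b) = 914.0·1360/1872 = 664.0 N·m; T_B = 250.0 N·m.
τ in each portion: τ_AC = 1.39×10^7 Pa, τ_CB = 5.21×10^6 Pa; maximum is in AC.
τ_max = T_AC·r/J = 664.0·0.0312/1.50×10^-6 = 1.385×10^7 Pa.

13900 kPa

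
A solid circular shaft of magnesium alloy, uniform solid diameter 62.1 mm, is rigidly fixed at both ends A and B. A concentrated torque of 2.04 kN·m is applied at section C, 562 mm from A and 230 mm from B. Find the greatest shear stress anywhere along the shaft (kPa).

30800 kPa

With uniform GJ and both ends fixed, compatibility θ_AC = θ_CB gives T_A·a = T_B·b, together with T_A + T_B = T₀.
T_A = T₀·b/(a+b) = 2040·230/792.0 = 592.4 N·m; T_B = 1448 N·m.
τ in each portion: τ_AC = 1.26×10^7 Pa, τ_CB = 3.08×10^7 Pa; maximum is in CB.
τ_max = T_CB·r/J = 1448·0.0311/1.46×10^-6 = 3.078×10^7 Pa.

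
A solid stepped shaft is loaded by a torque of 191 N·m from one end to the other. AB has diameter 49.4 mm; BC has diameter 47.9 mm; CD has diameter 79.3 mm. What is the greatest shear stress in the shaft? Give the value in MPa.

Under the same torque, τ_max = 16T/(πd³) is largest where d is smallest — segment BC (d = 47.9 mm).
τ_max = 16·191.0/(π·(0.0479)³) = 8.851×10^6 Pa.

8.85 MPa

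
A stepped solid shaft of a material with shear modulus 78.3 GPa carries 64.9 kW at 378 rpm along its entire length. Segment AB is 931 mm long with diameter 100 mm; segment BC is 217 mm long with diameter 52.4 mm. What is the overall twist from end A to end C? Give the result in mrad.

ω = 2π·378/60 = 39.58 rad/s, so T = P/ω = 64.9×10³ / 39.58 = 1640 N·m.
J_AB = π(0.100)⁴/32 = 9.82×10^-6 m⁴; J_BC = π(0.0524)⁴/32 = 7.40×10^-7 m⁴.
θ = (T/G)·Σ L_i/J_i = (1640/78.3×10⁹)·(0.931/9.82×10^-6 + 0.217/7.40×10^-7) = 8.125×10^-3 rad.

8.12 mrad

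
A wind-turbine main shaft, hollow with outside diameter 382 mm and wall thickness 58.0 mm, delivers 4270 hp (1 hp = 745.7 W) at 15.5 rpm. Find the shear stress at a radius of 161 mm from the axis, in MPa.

198 MPa

ω = 2π·15.5/60 = 1.623 rad/s, so T = P/ω = 4270×745.7 / 1.623 = 1.962e6 N·m.
J = π(d_o⁴ − d_i⁴)/32 = π(0.382⁴ − 0.266⁴)/32 = 1.599×10^-3 m⁴.
Shear stress varies linearly with radius: τ = T·r/J = 1.962e6 × 0.161 / 1.599×10^-3 = 1.975×10^8 Pa.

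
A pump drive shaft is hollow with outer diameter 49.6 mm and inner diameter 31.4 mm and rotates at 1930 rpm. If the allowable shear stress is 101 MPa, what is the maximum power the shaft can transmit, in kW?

J = π(d_o⁴ − d_i⁴)/32 = π(0.0496⁴ − 0.0314⁴)/32 = 4.988×10^-7 m⁴.
T_max = τ_allow·J/r = 1.01×10^8 × 4.988×10^-7 / 0.0248 = 2031 N·m.
ω = 2π·1930/60 = 202.1 rad/s, so P_max = T_max·ω = 4.105×10^5 W.

411 kW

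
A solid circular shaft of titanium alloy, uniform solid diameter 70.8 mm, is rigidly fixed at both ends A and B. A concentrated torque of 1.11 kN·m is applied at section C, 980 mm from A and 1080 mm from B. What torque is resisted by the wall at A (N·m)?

With uniform GJ and both ends fixed, compatibility θ_AC = θ_CB gives T_A·a = T_B·b, together with T_A + T_B = T₀.
T_A = T₀·b/(a+b) = 1110·1080/2060 = 581.9 N·m; T_B = 528.1 N·m.

582 N·m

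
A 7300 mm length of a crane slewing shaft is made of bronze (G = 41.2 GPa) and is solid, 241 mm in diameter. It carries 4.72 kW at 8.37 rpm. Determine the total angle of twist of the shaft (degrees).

ω = 2π·8.37/60 = 0.8765 rad/s, so T = P/ω = 4.72×10³ / 0.8765 = 5385 N·m.
J = πd⁴/32 = π(0.241)⁴/32 = 3.312×10^-4 m⁴.
θ = T·L/(G·J) = 5385 × 7.30 / (41.2×10⁹ × 3.312×10^-4) = 2.881×10^-3 rad.

0.165°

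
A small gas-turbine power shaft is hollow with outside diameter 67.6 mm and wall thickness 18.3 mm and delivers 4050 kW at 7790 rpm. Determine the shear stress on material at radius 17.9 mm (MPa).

ω = 2π·7790/60 = 815.8 rad/s, so T = P/ω = 4050×10³ / 815.8 = 4965 N·m.
J = π(d_o⁴ − d_i⁴)/32 = π(0.0676⁴ − 0.0310⁴)/32 = 1.959×10^-6 m⁴.
Shear stress varies linearly with radius: τ = T·r/J = 4965 × 0.0179 / 1.959×10^-6 = 4.535×10^7 Pa.

45.4 MPa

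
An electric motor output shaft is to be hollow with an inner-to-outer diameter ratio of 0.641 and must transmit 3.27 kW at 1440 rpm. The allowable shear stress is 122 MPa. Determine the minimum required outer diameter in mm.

ω = 2π·1440/60 = 150.8 rad/s, so T = P/ω = 3.27×10³ / 150.8 = 21.68 N·m.
For a hollow shaft with d_i/d_o = 0.641: τ_max = 16T/(π d_o³ (1−k⁴)), so d_o = [16T/(π τ_allow (1−k⁴))]^(1/3) = [16·21.68/(π·1.22×10^8·0.8312)]^(1/3) = 0.01029 m.

10.3 mm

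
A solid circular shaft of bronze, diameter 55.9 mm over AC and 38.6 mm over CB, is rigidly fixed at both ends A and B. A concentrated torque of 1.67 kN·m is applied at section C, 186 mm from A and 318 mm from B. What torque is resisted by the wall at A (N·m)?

Compatibility: T_A·a/J_AC = T_B·b/J_CB with T_A + T_B = T₀.
J_AC = 9.59×10^-7 m⁴, J_CB = 2.18×10^-7 m⁴, so T_A = T₀·(J_AC/a)/((J_AC/a)+(J_CB/b)) = 1474 N·m, T_B = 196.0 N·m.

1470 N·m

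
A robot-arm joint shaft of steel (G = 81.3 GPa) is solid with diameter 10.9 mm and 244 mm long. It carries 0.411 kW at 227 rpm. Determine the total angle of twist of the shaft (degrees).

ω = 2π·227/60 = 23.77 rad/s, so T = P/ω = 0.411×10³ / 23.77 = 17.29 N·m.
J = πd⁴/32 = π(0.0109)⁴/32 = 1.386×10^-9 m⁴.
θ = T·L/(G·J) = 17.29 × 0.244 / (81.3×10⁹ × 1.386×10^-9) = 0.03744 rad.

2.15°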